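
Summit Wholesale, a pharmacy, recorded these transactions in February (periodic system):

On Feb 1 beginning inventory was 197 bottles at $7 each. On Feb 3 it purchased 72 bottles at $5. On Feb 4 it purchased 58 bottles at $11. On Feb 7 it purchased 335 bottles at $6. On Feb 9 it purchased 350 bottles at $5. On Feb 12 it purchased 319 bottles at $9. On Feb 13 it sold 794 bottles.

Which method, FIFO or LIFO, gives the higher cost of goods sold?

LIFO

FIFO COGS: 197 @ $7 + 72 @ $5 + 58 @ $11 + 335 @ $6 + 132 @ $5 = $5,047
LIFO COGS: 319 @ $9 + 350 @ $5 + 125 @ $6 = $5,371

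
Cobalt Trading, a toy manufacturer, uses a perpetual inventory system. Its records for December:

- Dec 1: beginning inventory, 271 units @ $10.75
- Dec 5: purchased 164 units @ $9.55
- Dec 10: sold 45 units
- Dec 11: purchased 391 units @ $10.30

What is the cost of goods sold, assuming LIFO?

Dec 10, 45 sold [LIFO — newest first]: 45 @ $9.55 = $429.75
Ending inventory: 271 @ $10.75 + 119 @ $9.55 + 391 @ $10.30 = $8,077.00

COGS = $429.75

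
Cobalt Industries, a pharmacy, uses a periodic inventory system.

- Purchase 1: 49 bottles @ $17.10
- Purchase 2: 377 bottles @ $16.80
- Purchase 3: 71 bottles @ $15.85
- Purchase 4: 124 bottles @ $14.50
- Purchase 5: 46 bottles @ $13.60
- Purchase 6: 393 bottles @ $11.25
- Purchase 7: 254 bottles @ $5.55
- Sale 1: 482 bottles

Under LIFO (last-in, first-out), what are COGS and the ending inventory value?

Sale 1 (482) [LIFO — newest first]: 254 @ $5.55 + 228 @ $11.25 = $3,974.70
Ending inventory: 49 @ $17.10 + 377 @ $16.80 + 71 @ $15.85 + 124 @ $14.50 + 46 @ $13.60 + 165 @ $11.25 = $12,576.70
Check: goods available $16,551.40 = COGS $3,974.70 + ending $12,576.70

COGS = $3,974.70; ending inventory = $12,576.70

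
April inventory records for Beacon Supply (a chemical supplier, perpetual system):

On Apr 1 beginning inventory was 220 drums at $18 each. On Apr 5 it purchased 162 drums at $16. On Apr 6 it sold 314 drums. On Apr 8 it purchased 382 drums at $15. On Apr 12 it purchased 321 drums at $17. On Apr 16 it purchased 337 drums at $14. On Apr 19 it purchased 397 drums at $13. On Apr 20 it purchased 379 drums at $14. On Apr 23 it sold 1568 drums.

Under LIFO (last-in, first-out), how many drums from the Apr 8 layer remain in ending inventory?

Apr 6, 314 sold [LIFO — newest first]: 162 @ $16 + 152 @ $18 = $5,328
Apr 23, 1568 sold [LIFO — newest first]: 379 @ $14 + 397 @ $13 + 337 @ $14 + 321 @ $17 + 134 @ $15 = $22,652
Total COGS = $5,328 + $22,652 = $27,980
Ending inventory: 68 @ $18 + 248 @ $15 = $4,944

248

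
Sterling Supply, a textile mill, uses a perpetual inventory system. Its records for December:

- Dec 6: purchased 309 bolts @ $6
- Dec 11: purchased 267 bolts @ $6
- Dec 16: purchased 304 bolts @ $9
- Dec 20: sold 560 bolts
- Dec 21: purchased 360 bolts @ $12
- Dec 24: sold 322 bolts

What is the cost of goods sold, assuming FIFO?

Dec 20, 560 sold [FIFO — oldest first]: 309 @ $6 + 251 @ $6 = $3,360
Dec 24, 322 sold [FIFO — oldest first]: 16 @ $6 + 304 @ $9 + 2 @ $12 = $2,856
Total COGS = $3,360 + $2,856 = $6,216
Ending inventory: 358 @ $12 = $4,296
Check: goods available $10,512 = COGS $6,216 + ending $4,296

COGS = $6,216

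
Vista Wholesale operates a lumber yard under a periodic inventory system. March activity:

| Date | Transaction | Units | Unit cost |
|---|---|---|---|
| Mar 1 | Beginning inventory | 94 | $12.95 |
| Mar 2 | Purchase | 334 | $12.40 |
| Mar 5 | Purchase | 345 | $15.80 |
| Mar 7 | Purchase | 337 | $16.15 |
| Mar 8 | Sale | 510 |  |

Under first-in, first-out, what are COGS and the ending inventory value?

COGS = $6,654.50; ending inventory = $9,597.95

Mar 8, 510 sold [FIFO — oldest first]: 94 @ $12.95 + 334 @ $12.40 + 82 @ $15.80 = $6,654.50
Ending inventory: 263 @ $15.80 + 337 @ $16.15 = $9,597.95
Check: goods available $16,252.45 = COGS $6,654.50 + ending $9,597.95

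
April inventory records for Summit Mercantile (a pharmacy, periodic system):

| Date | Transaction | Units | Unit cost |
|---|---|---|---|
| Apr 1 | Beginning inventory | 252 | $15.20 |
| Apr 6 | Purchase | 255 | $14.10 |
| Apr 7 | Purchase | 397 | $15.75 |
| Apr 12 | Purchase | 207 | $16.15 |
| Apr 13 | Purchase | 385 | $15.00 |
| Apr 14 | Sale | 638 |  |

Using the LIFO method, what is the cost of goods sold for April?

COGS = $9,842.55

Apr 14, 638 sold [LIFO — newest first]: 385 @ $15.00 + 207 @ $16.15 + 46 @ $15.75 = $9,842.55
Ending inventory: 252 @ $15.20 + 255 @ $14.10 + 351 @ $15.75 = $12,954.15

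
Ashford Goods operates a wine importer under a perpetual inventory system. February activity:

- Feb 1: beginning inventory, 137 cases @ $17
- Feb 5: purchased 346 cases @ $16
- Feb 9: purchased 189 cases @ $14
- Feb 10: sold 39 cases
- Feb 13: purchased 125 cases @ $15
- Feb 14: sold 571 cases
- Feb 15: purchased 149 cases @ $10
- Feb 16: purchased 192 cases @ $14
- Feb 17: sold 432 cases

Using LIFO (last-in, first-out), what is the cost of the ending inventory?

Feb 10, 39 sold [LIFO — newest first]: 39 @ $14 = $546
Feb 14, 571 sold [LIFO — newest first]: 125 @ $15 + 150 @ $14 + 296 @ $16 = $8,711
Feb 17, 432 sold [LIFO — newest first]: 192 @ $14 + 149 @ $10 + 50 @ $16 + 41 @ $17 = $5,675
Total COGS = $546 + $8,711 + $5,675 = $14,932
Ending inventory: 96 @ $17 = $1,632

Ending inventory = $1,632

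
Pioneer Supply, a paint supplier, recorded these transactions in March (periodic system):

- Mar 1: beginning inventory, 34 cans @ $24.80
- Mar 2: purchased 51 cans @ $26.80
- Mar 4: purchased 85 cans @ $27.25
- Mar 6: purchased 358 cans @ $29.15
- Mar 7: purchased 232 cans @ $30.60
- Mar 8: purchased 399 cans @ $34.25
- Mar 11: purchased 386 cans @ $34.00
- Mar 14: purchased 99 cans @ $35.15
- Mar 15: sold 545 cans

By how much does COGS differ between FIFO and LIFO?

FIFO COGS: 34 @ $24.80 + 51 @ $26.80 + 85 @ $27.25 + 358 @ $29.15 + 17 @ $30.60 = $15,482.15
LIFO COGS: 99 @ $35.15 + 386 @ $34.00 + 60 @ $34.25 = $18,658.85
Difference = |$15,482.15 − $18,658.85| = $3,176.70

$3,176.70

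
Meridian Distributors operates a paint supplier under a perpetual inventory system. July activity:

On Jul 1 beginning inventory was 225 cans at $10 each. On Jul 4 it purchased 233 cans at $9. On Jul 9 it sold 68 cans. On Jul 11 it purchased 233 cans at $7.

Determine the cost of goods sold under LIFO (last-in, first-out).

Jul 9, 68 sold [LIFO — newest first]: 68 @ $9 = $612
Ending inventory: 225 @ $10 + 165 @ $9 + 233 @ $7 = $5,366

COGS = $612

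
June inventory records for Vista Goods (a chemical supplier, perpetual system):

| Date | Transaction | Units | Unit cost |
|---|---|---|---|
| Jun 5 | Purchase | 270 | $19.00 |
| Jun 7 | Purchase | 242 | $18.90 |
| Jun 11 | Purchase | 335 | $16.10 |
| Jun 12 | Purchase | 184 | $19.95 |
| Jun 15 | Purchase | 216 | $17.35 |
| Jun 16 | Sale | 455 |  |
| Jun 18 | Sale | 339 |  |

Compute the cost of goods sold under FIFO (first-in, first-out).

COGS = $14,244.00

Jun 16, 455 sold [FIFO — oldest first]: 270 @ $19.00 + 185 @ $18.90 = $8,626.50
Jun 18, 339 sold [FIFO — oldest first]: 57 @ $18.90 + 282 @ $16.10 = $5,617.50
Total COGS = $8,626.50 + $5,617.50 = $14,244.00
Ending inventory: 53 @ $16.10 + 184 @ $19.95 + 216 @ $17.35 = $8,271.70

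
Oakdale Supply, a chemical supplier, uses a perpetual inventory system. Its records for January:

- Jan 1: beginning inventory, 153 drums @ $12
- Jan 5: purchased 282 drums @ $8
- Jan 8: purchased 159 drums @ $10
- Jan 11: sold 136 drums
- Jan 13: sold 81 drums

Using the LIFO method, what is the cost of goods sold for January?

Jan 11, 136 sold [LIFO — newest first]: 136 @ $10 = $1,360
Jan 13, 81 sold [LIFO — newest first]: 23 @ $10 + 58 @ $8 = $694
Total COGS = $1,360 + $694 = $2,054
Ending inventory: 153 @ $12 + 224 @ $8 = $3,628
Check: goods available $5,682 = COGS $2,054 + ending $3,628

COGS = $2,054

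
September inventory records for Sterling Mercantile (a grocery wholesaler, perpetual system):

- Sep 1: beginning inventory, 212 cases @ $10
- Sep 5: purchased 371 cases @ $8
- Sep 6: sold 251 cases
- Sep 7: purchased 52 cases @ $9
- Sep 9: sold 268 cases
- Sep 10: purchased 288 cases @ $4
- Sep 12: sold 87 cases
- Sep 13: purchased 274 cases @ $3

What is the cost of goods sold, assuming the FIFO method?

Sep 6, 251 sold [FIFO — oldest first]: 212 @ $10 + 39 @ $8 = $2,432
Sep 9, 268 sold [FIFO — oldest first]: 268 @ $8 = $2,144
Sep 12, 87 sold [FIFO — oldest first]: 64 @ $8 + 23 @ $9 = $719
Total COGS = $2,432 + $2,144 + $719 = $5,295
Ending inventory: 29 @ $9 + 288 @ $4 + 274 @ $3 = $2,235

COGS = $5,295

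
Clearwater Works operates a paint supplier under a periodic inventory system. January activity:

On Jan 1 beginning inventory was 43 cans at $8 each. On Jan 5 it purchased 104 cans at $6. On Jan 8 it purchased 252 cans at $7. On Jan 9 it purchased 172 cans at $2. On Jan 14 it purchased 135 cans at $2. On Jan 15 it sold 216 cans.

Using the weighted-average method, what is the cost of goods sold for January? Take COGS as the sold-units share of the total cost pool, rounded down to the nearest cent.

COGS = $1,023.70

Jan 15, sell 216: 216/706 × $3,346.00 → $1,023.70
Ending inventory (cost pool remaining) = $2,322.30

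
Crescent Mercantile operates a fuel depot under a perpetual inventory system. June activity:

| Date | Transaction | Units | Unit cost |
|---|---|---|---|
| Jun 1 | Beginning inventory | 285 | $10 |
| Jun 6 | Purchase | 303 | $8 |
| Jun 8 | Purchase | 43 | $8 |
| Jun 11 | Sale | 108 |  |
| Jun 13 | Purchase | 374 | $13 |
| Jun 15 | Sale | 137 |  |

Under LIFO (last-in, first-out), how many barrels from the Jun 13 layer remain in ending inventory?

237

Jun 11, 108 sold [LIFO — newest first]: 43 @ $8 + 65 @ $8 = $864
Jun 15, 137 sold [LIFO — newest first]: 137 @ $13 = $1,781
Total COGS = $864 + $1,781 = $2,645
Ending inventory: 285 @ $10 + 238 @ $8 + 237 @ $13 = $7,835
Check: goods available $10,480 = COGS $2,645 + ending $7,835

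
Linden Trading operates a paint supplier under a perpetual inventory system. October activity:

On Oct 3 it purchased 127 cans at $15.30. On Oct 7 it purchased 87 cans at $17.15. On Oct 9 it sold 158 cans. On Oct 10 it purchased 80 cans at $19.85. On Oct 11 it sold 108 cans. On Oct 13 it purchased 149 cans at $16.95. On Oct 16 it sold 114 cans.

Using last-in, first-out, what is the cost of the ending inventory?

Oct 9, 158 sold [LIFO — newest first]: 87 @ $17.15 + 71 @ $15.30 = $2,578.35
Oct 11, 108 sold [LIFO — newest first]: 80 @ $19.85 + 28 @ $15.30 = $2,016.40
Oct 16, 114 sold [LIFO — newest first]: 114 @ $16.95 = $1,932.30
Total COGS = $2,578.35 + $2,016.40 + $1,932.30 = $6,527.05
Ending inventory: 28 @ $15.30 + 35 @ $16.95 = $1,021.65
Check: goods available $7,548.70 = COGS $6,527.05 + ending $1,021.65

Ending inventory = $1,021.65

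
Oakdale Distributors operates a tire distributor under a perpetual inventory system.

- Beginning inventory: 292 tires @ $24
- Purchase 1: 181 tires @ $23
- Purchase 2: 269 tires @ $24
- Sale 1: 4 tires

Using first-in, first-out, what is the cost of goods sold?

Sale 1 (4) [FIFO — oldest first]: 4 @ $24 = $96
Ending inventory: 288 @ $24 + 181 @ $23 + 269 @ $24 = $17,531

COGS = $96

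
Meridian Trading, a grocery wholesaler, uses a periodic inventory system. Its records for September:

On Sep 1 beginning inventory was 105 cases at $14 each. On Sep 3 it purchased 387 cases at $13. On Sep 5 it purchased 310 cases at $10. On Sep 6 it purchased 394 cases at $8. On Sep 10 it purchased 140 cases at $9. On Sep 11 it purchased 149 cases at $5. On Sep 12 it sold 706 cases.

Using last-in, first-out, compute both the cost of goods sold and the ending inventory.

COGS = $5,387; ending inventory = $9,371

Sep 12, 706 sold [LIFO — newest first]: 149 @ $5 + 140 @ $9 + 394 @ $8 + 23 @ $10 = $5,387
Ending inventory: 105 @ $14 + 387 @ $13 + 287 @ $10 = $9,371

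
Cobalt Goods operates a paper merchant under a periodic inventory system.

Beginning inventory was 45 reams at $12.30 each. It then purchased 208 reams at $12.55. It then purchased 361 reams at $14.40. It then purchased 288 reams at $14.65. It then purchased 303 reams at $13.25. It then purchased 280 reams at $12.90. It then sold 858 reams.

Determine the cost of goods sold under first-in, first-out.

Sale 1 (858) [FIFO — oldest first]: 45 @ $12.30 + 208 @ $12.55 + 361 @ $14.40 + 244 @ $14.65 = $11,936.90
Ending inventory: 44 @ $14.65 + 303 @ $13.25 + 280 @ $12.90 = $8,271.35
Check: goods available $20,208.25 = COGS $11,936.90 + ending $8,271.35

COGS = $11,936.90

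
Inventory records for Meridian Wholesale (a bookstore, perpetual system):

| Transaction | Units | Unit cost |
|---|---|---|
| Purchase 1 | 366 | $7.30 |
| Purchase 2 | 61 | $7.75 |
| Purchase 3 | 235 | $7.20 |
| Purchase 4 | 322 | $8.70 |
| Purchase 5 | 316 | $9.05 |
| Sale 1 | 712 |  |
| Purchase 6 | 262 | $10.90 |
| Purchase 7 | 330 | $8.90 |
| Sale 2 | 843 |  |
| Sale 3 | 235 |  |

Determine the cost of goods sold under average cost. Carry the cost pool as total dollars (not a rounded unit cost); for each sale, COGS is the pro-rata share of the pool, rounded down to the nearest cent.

After Purchase 1: 366 on hand, pool $2,671.80 (≈ $7.3000 each)
After Purchase 2: 427 on hand, pool $3,144.55 (≈ $7.3643 each)
After Purchase 3: 662 on hand, pool $4,836.55 (≈ $7.3060 each)
After Purchase 4: 984 on hand, pool $7,637.95 (≈ $7.7621 each)
After Purchase 5: 1300 on hand, pool $10,497.75 (≈ $8.0752 each)
Sale 1, sell 712: 712/1300 × $10,497.75 → $5,749.53
After Purchase 6: 850 on hand, pool $7,604.02 (≈ $8.9459 each)
After Purchase 7: 1180 on hand, pool $10,541.02 (≈ $8.9331 each)
Sale 2, sell 843: 843/1180 × $10,541.02 → $7,530.57
Sale 3, sell 235: 235/337 × $3,010.45 → $2,099.27
Total COGS = $5,749.53 + $7,530.57 + $2,099.27 = $15,379.37
Ending inventory (cost pool remaining) = $911.18
Check: goods available $16,290.55 = COGS $15,379.37 + ending $911.18

COGS = $15,379.37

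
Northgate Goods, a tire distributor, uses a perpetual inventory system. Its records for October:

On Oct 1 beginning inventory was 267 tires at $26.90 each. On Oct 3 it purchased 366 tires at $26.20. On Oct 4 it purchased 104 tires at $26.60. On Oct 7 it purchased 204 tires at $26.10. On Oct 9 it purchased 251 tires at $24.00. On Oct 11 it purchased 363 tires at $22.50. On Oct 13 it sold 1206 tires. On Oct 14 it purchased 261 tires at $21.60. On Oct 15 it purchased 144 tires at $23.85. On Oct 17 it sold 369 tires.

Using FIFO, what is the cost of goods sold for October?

Oct 13, 1206 sold [FIFO — oldest first]: 267 @ $26.90 + 366 @ $26.20 + 104 @ $26.60 + 204 @ $26.10 + 251 @ $24.00 + 14 @ $22.50 = $31,201.30
Oct 17, 369 sold [FIFO — oldest first]: 349 @ $22.50 + 20 @ $21.60 = $8,284.50
Total COGS = $31,201.30 + $8,284.50 = $39,485.80
Ending inventory: 241 @ $21.60 + 144 @ $23.85 = $8,640.00
Check: goods available $48,125.80 = COGS $39,485.80 + ending $8,640.00

COGS = $39,485.80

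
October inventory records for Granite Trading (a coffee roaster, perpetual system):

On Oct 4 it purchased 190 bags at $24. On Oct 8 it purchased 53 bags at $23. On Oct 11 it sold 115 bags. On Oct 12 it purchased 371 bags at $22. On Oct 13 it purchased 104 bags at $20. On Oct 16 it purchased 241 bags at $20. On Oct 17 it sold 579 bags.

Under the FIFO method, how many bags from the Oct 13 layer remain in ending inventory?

24

Oct 11, 115 sold [FIFO — oldest first]: 115 @ $24 = $2,760
Oct 17, 579 sold [FIFO — oldest first]: 75 @ $24 + 53 @ $23 + 371 @ $22 + 80 @ $20 = $12,781
Total COGS = $2,760 + $12,781 = $15,541
Ending inventory: 24 @ $20 + 241 @ $20 = $5,300
Check: goods available $20,841 = COGS $15,541 + ending $5,300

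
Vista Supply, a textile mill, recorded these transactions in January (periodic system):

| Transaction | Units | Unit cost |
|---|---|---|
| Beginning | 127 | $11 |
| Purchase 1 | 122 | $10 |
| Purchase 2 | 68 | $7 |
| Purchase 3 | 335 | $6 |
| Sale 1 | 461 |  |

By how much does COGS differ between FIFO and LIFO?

$891

FIFO COGS: 127 @ $11 + 122 @ $10 + 68 @ $7 + 144 @ $6 = $3,957
LIFO COGS: 335 @ $6 + 68 @ $7 + 58 @ $10 = $3,066
Difference = |$3,957 − $3,066| = $891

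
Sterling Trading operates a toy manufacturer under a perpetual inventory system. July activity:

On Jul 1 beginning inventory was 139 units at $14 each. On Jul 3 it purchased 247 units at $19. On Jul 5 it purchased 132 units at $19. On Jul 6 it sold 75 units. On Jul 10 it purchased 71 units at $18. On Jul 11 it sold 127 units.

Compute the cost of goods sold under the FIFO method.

COGS = $3,143

Jul 6, 75 sold [FIFO — oldest first]: 75 @ $14 = $1,050
Jul 11, 127 sold [FIFO — oldest first]: 64 @ $14 + 63 @ $19 = $2,093
Total COGS = $1,050 + $2,093 = $3,143
Ending inventory: 184 @ $19 + 132 @ $19 + 71 @ $18 = $7,282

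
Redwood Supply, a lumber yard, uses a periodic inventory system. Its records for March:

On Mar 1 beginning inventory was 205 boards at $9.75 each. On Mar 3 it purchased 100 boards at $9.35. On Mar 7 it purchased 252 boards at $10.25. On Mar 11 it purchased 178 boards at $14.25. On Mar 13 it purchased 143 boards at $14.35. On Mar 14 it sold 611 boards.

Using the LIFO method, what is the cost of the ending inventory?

Mar 14, 611 sold [LIFO — newest first]: 143 @ $14.35 + 178 @ $14.25 + 252 @ $10.25 + 38 @ $9.35 = $7,526.85
Ending inventory: 205 @ $9.75 + 62 @ $9.35 = $2,578.45
Check: goods available $10,105.30 = COGS $7,526.85 + ending $2,578.45

Ending inventory = $2,578.45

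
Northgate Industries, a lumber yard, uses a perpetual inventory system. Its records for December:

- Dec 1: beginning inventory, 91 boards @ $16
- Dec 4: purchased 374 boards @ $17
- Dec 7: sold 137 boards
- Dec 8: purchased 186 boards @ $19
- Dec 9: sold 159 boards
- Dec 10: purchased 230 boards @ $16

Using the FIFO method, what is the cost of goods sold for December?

COGS = $4,941

Dec 7, 137 sold [FIFO — oldest first]: 91 @ $16 + 46 @ $17 = $2,238
Dec 9, 159 sold [FIFO — oldest first]: 159 @ $17 = $2,703
Total COGS = $2,238 + $2,703 = $4,941
Ending inventory: 169 @ $17 + 186 @ $19 + 230 @ $16 = $10,087
Check: goods available $15,028 = COGS $4,941 + ending $10,087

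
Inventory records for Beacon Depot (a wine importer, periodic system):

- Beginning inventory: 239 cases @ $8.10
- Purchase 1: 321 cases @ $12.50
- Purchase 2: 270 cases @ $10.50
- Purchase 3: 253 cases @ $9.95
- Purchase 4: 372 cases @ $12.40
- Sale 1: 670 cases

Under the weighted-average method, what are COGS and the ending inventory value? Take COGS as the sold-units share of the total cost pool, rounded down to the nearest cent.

COGS = $7,327.88; ending inventory = $8,585.67

Sale 1, sell 670: 670/1455 × $15,913.55 → $7,327.88
Ending inventory (cost pool remaining) = $8,585.67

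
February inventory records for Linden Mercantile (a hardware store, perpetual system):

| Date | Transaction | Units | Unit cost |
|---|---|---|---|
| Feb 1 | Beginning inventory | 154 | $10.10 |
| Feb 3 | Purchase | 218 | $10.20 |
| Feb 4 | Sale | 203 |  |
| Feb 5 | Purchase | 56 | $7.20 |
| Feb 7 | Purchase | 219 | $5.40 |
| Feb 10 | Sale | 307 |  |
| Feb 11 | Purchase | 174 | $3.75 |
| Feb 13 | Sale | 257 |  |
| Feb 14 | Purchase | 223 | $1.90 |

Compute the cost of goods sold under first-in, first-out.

COGS = $5,814.80

Feb 4, 203 sold [FIFO — oldest first]: 154 @ $10.10 + 49 @ $10.20 = $2,055.20
Feb 10, 307 sold [FIFO — oldest first]: 169 @ $10.20 + 56 @ $7.20 + 82 @ $5.40 = $2,569.80
Feb 13, 257 sold [FIFO — oldest first]: 137 @ $5.40 + 120 @ $3.75 = $1,189.80
Total COGS = $2,055.20 + $2,569.80 + $1,189.80 = $5,814.80
Ending inventory: 54 @ $3.75 + 223 @ $1.90 = $626.20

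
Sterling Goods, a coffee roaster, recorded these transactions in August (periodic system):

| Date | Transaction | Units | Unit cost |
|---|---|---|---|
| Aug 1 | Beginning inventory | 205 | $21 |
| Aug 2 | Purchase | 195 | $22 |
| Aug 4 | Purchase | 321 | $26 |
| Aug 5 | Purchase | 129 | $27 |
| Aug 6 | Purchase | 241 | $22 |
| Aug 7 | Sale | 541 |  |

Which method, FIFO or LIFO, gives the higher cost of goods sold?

FIFO COGS: 205 @ $21 + 195 @ $22 + 141 @ $26 = $12,261
LIFO COGS: 241 @ $22 + 129 @ $27 + 171 @ $26 = $13,231

LIFO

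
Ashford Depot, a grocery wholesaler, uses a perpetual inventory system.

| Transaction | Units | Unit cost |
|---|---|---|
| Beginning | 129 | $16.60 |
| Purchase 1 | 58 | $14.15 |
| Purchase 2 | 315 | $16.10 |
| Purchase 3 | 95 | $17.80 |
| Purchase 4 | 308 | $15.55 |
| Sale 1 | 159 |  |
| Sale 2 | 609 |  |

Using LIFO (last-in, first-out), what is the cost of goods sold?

Sale 1 (159) [LIFO — newest first]: 159 @ $15.55 = $2,472.45
Sale 2 (609) [LIFO — newest first]: 149 @ $15.55 + 95 @ $17.80 + 315 @ $16.10 + 50 @ $14.15 = $9,786.95
Total COGS = $2,472.45 + $9,786.95 = $12,259.40
Ending inventory: 129 @ $16.60 + 8 @ $14.15 = $2,254.60

COGS = $12,259.40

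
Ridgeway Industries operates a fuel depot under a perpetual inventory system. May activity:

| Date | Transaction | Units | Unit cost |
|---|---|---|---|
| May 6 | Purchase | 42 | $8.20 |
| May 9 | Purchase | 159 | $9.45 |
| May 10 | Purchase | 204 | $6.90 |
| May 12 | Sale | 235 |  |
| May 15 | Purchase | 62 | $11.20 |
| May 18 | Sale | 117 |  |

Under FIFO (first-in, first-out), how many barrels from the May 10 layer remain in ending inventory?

53

May 12, 235 sold [FIFO — oldest first]: 42 @ $8.20 + 159 @ $9.45 + 34 @ $6.90 = $2,081.55
May 18, 117 sold [FIFO — oldest first]: 117 @ $6.90 = $807.30
Total COGS = $2,081.55 + $807.30 = $2,888.85
Ending inventory: 53 @ $6.90 + 62 @ $11.20 = $1,060.10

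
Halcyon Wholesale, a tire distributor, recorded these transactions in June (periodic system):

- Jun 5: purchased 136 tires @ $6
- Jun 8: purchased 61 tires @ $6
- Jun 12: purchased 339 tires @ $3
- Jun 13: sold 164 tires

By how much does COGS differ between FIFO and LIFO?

FIFO COGS: 136 @ $6 + 28 @ $6 = $984
LIFO COGS: 164 @ $3 = $492
Difference = |$984 − $492| = $492

$492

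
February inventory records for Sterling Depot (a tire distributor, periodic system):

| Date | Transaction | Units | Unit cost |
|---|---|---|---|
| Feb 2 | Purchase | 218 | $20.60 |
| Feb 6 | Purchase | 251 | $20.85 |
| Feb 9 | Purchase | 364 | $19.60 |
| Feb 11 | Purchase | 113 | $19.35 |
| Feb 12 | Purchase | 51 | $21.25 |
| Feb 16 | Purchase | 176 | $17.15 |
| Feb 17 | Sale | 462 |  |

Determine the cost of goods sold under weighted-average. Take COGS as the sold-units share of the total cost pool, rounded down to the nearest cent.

Feb 17, sell 462: 462/1173 × $23,147.25 → $9,116.81
Ending inventory (cost pool remaining) = $14,030.44

COGS = $9,116.81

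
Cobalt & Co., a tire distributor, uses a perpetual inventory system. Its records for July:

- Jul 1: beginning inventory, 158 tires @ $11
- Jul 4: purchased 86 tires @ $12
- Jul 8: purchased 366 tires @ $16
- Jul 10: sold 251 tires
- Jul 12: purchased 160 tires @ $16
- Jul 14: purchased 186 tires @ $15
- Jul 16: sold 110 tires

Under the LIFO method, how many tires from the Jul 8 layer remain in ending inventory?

115

Jul 10, 251 sold [LIFO — newest first]: 251 @ $16 = $4,016
Jul 16, 110 sold [LIFO — newest first]: 110 @ $15 = $1,650
Total COGS = $4,016 + $1,650 = $5,666
Ending inventory: 158 @ $11 + 86 @ $12 + 115 @ $16 + 160 @ $16 + 76 @ $15 = $8,310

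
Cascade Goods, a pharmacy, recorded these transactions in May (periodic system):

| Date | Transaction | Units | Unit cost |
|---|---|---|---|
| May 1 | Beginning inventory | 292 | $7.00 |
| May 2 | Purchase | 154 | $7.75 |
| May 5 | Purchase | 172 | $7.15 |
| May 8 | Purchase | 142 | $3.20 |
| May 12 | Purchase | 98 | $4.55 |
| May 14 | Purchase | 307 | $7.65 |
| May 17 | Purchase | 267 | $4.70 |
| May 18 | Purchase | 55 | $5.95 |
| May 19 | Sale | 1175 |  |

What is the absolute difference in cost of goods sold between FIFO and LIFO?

FIFO COGS: 292 @ $7.00 + 154 @ $7.75 + 172 @ $7.15 + 142 @ $3.20 + 98 @ $4.55 + 307 @ $7.65 + 10 @ $4.70 = $7,763.15
LIFO COGS: 55 @ $5.95 + 267 @ $4.70 + 307 @ $7.65 + 98 @ $4.55 + 142 @ $3.20 + 172 @ $7.15 + 134 @ $7.75 = $7,099.30
Difference = |$7,763.15 − $7,099.30| = $663.85

$663.85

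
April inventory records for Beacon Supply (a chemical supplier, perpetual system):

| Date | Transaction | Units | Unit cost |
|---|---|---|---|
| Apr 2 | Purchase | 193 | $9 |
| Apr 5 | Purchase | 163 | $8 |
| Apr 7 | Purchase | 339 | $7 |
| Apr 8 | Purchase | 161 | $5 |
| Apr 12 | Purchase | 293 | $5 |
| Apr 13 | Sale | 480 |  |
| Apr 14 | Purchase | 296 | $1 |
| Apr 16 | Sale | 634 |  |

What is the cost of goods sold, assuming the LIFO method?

COGS = $5,139

Apr 13, 480 sold [LIFO — newest first]: 293 @ $5 + 161 @ $5 + 26 @ $7 = $2,452
Apr 16, 634 sold [LIFO — newest first]: 296 @ $1 + 313 @ $7 + 25 @ $8 = $2,687
Total COGS = $2,452 + $2,687 = $5,139
Ending inventory: 193 @ $9 + 138 @ $8 = $2,841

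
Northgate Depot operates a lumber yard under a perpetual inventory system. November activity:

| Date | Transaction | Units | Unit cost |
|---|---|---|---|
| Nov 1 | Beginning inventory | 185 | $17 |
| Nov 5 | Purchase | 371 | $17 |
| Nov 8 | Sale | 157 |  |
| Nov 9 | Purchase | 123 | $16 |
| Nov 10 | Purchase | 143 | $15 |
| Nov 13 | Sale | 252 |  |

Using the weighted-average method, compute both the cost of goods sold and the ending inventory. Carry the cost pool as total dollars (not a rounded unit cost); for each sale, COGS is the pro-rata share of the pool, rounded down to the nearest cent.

After Nov 1: 185 on hand, pool $3,145.00 (≈ $17.0000 each)
After Nov 5: 556 on hand, pool $9,452.00 (≈ $17.0000 each)
Nov 8, sell 157: 157/556 × $9,452.00 → $2,669.00
After Nov 9: 522 on hand, pool $8,751.00 (≈ $16.7644 each)
After Nov 10: 665 on hand, pool $10,896.00 (≈ $16.3850 each)
Nov 13, sell 252: 252/665 × $10,896.00 → $4,129.01
Total COGS = $2,669.00 + $4,129.01 = $6,798.01
Ending inventory (cost pool remaining) = $6,766.99

COGS = $6,798.01; ending inventory = $6,766.99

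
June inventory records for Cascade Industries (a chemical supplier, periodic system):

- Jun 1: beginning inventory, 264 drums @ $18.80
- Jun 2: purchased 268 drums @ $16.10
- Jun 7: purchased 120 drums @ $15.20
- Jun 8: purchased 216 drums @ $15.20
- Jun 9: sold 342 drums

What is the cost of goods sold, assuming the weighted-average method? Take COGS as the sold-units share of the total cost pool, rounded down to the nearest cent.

COGS = $5,667.90

Jun 9, sell 342: 342/868 × $14,385.20 → $5,667.90
Ending inventory (cost pool remaining) = $8,717.30
Check: goods available $14,385.20 = COGS $5,667.90 + ending $8,717.30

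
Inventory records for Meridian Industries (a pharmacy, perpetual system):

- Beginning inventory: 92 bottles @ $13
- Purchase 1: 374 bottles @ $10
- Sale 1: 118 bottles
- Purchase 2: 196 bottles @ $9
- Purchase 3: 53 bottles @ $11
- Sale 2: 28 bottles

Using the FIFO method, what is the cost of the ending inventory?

Ending inventory = $5,547

Sale 1 (118) [FIFO — oldest first]: 92 @ $13 + 26 @ $10 = $1,456
Sale 2 (28) [FIFO — oldest first]: 28 @ $10 = $280
Total COGS = $1,456 + $280 = $1,736
Ending inventory: 320 @ $10 + 196 @ $9 + 53 @ $11 = $5,547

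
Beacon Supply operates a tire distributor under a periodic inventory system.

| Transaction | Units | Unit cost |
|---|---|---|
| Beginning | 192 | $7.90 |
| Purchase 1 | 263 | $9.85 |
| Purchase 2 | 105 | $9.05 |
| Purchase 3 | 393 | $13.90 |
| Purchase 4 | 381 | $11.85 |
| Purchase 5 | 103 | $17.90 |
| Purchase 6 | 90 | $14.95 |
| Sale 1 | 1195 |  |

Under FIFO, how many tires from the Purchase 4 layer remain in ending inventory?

Sale 1 (1195) [FIFO — oldest first]: 192 @ $7.90 + 263 @ $9.85 + 105 @ $9.05 + 393 @ $13.90 + 242 @ $11.85 = $13,388.00
Ending inventory: 139 @ $11.85 + 103 @ $17.90 + 90 @ $14.95 = $4,836.35

139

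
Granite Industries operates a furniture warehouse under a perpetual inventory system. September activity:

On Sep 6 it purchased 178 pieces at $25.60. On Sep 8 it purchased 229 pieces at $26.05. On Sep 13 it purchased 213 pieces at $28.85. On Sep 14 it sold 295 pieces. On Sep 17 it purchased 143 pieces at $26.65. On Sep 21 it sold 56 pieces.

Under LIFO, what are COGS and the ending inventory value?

COGS = $9,773.55; ending inventory = $10,704.70

Sep 14, 295 sold [LIFO — newest first]: 213 @ $28.85 + 82 @ $26.05 = $8,281.15
Sep 21, 56 sold [LIFO — newest first]: 56 @ $26.65 = $1,492.40
Total COGS = $8,281.15 + $1,492.40 = $9,773.55
Ending inventory: 178 @ $25.60 + 147 @ $26.05 + 87 @ $26.65 = $10,704.70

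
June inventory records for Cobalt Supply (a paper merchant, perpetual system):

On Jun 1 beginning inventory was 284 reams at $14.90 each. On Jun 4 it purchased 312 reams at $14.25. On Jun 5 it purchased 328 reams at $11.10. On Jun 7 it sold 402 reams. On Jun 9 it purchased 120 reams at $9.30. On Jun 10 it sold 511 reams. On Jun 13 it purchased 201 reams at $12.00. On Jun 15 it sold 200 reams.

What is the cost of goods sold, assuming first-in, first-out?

COGS = $14,262.40

Jun 7, 402 sold [FIFO — oldest first]: 284 @ $14.90 + 118 @ $14.25 = $5,913.10
Jun 10, 511 sold [FIFO — oldest first]: 194 @ $14.25 + 317 @ $11.10 = $6,283.20
Jun 15, 200 sold [FIFO — oldest first]: 11 @ $11.10 + 120 @ $9.30 + 69 @ $12.00 = $2,066.10
Total COGS = $5,913.10 + $6,283.20 + $2,066.10 = $14,262.40
Ending inventory: 132 @ $12.00 = $1,584.00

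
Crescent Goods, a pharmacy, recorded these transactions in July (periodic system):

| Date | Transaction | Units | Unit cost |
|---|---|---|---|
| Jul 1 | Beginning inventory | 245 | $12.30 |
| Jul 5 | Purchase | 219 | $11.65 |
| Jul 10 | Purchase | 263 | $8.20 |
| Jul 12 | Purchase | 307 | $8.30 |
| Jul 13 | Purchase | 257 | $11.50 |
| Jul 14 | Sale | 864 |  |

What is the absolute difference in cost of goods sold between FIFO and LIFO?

$767.30

FIFO COGS: 245 @ $12.30 + 219 @ $11.65 + 263 @ $8.20 + 137 @ $8.30 = $8,858.55
LIFO COGS: 257 @ $11.50 + 307 @ $8.30 + 263 @ $8.20 + 37 @ $11.65 = $8,091.25
Difference = |$8,858.55 − $8,091.25| = $767.30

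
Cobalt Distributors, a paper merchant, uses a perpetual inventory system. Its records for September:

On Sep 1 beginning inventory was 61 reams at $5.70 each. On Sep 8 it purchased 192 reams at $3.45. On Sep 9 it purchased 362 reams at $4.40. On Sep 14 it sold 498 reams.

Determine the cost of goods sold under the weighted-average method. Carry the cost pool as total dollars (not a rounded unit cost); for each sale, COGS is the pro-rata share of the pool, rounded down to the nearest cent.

After Sep 1: 61 on hand, pool $347.70 (≈ $5.7000 each)
After Sep 8: 253 on hand, pool $1,010.10 (≈ $3.9925 each)
After Sep 9: 615 on hand, pool $2,602.90 (≈ $4.2324 each)
Sep 14, sell 498: 498/615 × $2,602.90 → $2,107.71
Ending inventory (cost pool remaining) = $495.19

COGS = $2,107.71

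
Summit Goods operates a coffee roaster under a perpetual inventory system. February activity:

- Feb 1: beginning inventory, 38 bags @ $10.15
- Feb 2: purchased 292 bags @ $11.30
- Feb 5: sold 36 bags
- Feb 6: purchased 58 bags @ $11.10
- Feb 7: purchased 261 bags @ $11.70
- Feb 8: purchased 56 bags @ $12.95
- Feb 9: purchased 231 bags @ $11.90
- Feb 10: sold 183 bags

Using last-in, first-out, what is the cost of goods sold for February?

Feb 5, 36 sold [LIFO — newest first]: 36 @ $11.30 = $406.80
Feb 10, 183 sold [LIFO — newest first]: 183 @ $11.90 = $2,177.70
Total COGS = $406.80 + $2,177.70 = $2,584.50
Ending inventory: 38 @ $10.15 + 256 @ $11.30 + 58 @ $11.10 + 261 @ $11.70 + 56 @ $12.95 + 48 @ $11.90 = $8,272.40

COGS = $2,584.50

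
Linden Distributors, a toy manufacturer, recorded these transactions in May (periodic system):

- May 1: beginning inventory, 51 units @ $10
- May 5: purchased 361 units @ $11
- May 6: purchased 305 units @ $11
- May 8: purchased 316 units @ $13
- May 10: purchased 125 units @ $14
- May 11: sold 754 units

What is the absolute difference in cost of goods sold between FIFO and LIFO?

FIFO COGS: 51 @ $10 + 361 @ $11 + 305 @ $11 + 37 @ $13 = $8,317
LIFO COGS: 125 @ $14 + 316 @ $13 + 305 @ $11 + 8 @ $11 = $9,301
Difference = |$8,317 − $9,301| = $984

$984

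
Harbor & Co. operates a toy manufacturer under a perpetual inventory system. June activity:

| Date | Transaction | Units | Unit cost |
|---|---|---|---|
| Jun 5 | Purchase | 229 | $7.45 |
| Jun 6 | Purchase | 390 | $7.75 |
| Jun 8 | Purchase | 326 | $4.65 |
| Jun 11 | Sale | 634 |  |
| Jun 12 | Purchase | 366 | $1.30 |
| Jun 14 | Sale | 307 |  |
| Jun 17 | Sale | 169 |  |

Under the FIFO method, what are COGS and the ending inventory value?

COGS = $6,458.95; ending inventory = $261.30

Jun 11, 634 sold [FIFO — oldest first]: 229 @ $7.45 + 390 @ $7.75 + 15 @ $4.65 = $4,798.30
Jun 14, 307 sold [FIFO — oldest first]: 307 @ $4.65 = $1,427.55
Jun 17, 169 sold [FIFO — oldest first]: 4 @ $4.65 + 165 @ $1.30 = $233.10
Total COGS = $4,798.30 + $1,427.55 + $233.10 = $6,458.95
Ending inventory: 201 @ $1.30 = $261.30
Check: goods available $6,720.25 = COGS $6,458.95 + ending $261.30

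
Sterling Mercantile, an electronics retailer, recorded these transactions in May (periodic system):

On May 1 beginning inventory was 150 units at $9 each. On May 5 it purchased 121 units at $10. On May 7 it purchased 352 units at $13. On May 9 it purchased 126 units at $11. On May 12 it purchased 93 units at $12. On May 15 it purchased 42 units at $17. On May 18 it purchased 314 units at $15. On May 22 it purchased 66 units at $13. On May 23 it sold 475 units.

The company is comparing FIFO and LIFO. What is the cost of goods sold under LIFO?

FIFO COGS: 150 @ $9 + 121 @ $10 + 204 @ $13 = $5,212
LIFO COGS: 66 @ $13 + 314 @ $15 + 42 @ $17 + 53 @ $12 = $6,918

COGS = $6,918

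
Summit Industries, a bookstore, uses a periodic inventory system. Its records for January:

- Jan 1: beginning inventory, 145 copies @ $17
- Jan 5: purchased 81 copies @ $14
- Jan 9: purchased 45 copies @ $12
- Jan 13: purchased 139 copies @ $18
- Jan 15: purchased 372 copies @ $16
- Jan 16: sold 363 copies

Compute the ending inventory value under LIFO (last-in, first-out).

Jan 16, 363 sold [LIFO — newest first]: 363 @ $16 = $5,808
Ending inventory: 145 @ $17 + 81 @ $14 + 45 @ $12 + 139 @ $18 + 9 @ $16 = $6,785

Ending inventory = $6,785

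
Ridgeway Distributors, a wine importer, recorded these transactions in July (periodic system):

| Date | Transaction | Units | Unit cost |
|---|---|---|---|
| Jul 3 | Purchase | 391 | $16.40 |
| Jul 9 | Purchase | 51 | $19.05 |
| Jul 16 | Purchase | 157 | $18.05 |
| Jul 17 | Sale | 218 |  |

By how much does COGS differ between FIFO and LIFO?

FIFO COGS: 218 @ $16.40 = $3,575.20
LIFO COGS: 157 @ $18.05 + 51 @ $19.05 + 10 @ $16.40 = $3,969.40
Difference = |$3,575.20 − $3,969.40| = $394.20

$394.20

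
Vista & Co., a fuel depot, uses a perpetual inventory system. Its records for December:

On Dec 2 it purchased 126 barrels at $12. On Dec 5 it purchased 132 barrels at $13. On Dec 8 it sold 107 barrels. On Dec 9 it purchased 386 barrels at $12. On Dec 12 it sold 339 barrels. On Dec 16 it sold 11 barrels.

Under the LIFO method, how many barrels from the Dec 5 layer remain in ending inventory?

25

Dec 8, 107 sold [LIFO — newest first]: 107 @ $13 = $1,391
Dec 12, 339 sold [LIFO — newest first]: 339 @ $12 = $4,068
Dec 16, 11 sold [LIFO — newest first]: 11 @ $12 = $132
Total COGS = $1,391 + $4,068 + $132 = $5,591
Ending inventory: 126 @ $12 + 25 @ $13 + 36 @ $12 = $2,269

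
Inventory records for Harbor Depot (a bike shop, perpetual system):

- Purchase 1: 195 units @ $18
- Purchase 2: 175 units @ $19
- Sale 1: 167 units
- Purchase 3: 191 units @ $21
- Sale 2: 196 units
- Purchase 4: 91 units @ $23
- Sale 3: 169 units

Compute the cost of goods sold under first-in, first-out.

Sale 1 (167) [FIFO — oldest first]: 167 @ $18 = $3,006
Sale 2 (196) [FIFO — oldest first]: 28 @ $18 + 168 @ $19 = $3,696
Sale 3 (169) [FIFO — oldest first]: 7 @ $19 + 162 @ $21 = $3,535
Total COGS = $3,006 + $3,696 + $3,535 = $10,237
Ending inventory: 29 @ $21 + 91 @ $23 = $2,702
Check: goods available $12,939 = COGS $10,237 + ending $2,702

COGS = $10,237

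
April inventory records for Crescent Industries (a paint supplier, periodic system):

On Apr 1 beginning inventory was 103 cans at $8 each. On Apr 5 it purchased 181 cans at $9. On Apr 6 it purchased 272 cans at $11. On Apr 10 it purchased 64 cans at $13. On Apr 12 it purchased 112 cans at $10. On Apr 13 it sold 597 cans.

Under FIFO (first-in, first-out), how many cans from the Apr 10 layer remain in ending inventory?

Apr 13, 597 sold [FIFO — oldest first]: 103 @ $8 + 181 @ $9 + 272 @ $11 + 41 @ $13 = $5,978
Ending inventory: 23 @ $13 + 112 @ $10 = $1,419

23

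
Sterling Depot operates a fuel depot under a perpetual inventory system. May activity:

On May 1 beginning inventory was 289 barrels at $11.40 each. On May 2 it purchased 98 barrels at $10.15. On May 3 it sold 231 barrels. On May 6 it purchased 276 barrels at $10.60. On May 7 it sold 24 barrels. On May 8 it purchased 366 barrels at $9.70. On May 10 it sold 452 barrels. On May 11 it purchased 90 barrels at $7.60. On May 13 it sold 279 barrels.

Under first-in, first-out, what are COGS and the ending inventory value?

COGS = $10,348.00; ending inventory = $1,101.10

May 3, 231 sold [FIFO — oldest first]: 231 @ $11.40 = $2,633.40
May 7, 24 sold [FIFO — oldest first]: 24 @ $11.40 = $273.60
May 10, 452 sold [FIFO — oldest first]: 34 @ $11.40 + 98 @ $10.15 + 276 @ $10.60 + 44 @ $9.70 = $4,734.70
May 13, 279 sold [FIFO — oldest first]: 279 @ $9.70 = $2,706.30
Total COGS = $2,633.40 + $273.60 + $4,734.70 + $2,706.30 = $10,348.00
Ending inventory: 43 @ $9.70 + 90 @ $7.60 = $1,101.10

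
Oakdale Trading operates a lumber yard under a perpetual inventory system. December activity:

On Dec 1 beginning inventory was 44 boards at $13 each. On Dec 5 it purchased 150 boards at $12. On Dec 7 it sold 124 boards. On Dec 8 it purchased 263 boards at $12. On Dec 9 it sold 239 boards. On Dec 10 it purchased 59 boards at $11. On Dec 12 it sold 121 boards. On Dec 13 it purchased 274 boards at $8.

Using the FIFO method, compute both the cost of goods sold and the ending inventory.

COGS = $5,825; ending inventory = $2,544

Dec 7, 124 sold [FIFO — oldest first]: 44 @ $13 + 80 @ $12 = $1,532
Dec 9, 239 sold [FIFO — oldest first]: 70 @ $12 + 169 @ $12 = $2,868
Dec 12, 121 sold [FIFO — oldest first]: 94 @ $12 + 27 @ $11 = $1,425
Total COGS = $1,532 + $2,868 + $1,425 = $5,825
Ending inventory: 32 @ $11 + 274 @ $8 = $2,544
Check: goods available $8,369 = COGS $5,825 + ending $2,544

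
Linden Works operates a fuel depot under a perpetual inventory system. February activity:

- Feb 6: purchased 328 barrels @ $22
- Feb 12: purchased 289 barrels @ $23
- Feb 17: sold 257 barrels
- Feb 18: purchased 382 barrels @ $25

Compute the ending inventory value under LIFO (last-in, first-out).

Ending inventory = $17,502

Feb 17, 257 sold [LIFO — newest first]: 257 @ $23 = $5,911
Ending inventory: 328 @ $22 + 32 @ $23 + 382 @ $25 = $17,502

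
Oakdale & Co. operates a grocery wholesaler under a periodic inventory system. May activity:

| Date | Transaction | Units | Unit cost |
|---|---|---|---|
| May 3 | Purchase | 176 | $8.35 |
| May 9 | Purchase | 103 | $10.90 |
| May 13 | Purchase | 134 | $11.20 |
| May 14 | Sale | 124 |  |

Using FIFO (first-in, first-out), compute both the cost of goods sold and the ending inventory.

May 14, 124 sold [FIFO — oldest first]: 124 @ $8.35 = $1,035.40
Ending inventory: 52 @ $8.35 + 103 @ $10.90 + 134 @ $11.20 = $3,057.70
Check: goods available $4,093.10 = COGS $1,035.40 + ending $3,057.70

COGS = $1,035.40; ending inventory = $3,057.70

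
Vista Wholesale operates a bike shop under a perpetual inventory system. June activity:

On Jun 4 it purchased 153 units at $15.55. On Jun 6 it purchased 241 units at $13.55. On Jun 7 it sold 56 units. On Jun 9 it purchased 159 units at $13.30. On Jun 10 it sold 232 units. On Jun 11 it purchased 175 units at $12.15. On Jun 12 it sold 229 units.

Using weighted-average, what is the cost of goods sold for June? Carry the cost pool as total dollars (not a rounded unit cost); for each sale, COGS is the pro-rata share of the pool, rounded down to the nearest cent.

After Jun 4: 153 on hand, pool $2,379.15 (≈ $15.5500 each)
After Jun 6: 394 on hand, pool $5,644.70 (≈ $14.3266 each)
Jun 7, sell 56: 56/394 × $5,644.70 → $802.29
After Jun 9: 497 on hand, pool $6,957.11 (≈ $13.9982 each)
Jun 10, sell 232: 232/497 × $6,957.11 → $3,247.58
After Jun 11: 440 on hand, pool $5,835.78 (≈ $13.2631 each)
Jun 12, sell 229: 229/440 × $5,835.78 → $3,037.25
Total COGS = $802.29 + $3,247.58 + $3,037.25 = $7,087.12
Ending inventory (cost pool remaining) = $2,798.53
Check: goods available $9,885.65 = COGS $7,087.12 + ending $2,798.53

COGS = $7,087.12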